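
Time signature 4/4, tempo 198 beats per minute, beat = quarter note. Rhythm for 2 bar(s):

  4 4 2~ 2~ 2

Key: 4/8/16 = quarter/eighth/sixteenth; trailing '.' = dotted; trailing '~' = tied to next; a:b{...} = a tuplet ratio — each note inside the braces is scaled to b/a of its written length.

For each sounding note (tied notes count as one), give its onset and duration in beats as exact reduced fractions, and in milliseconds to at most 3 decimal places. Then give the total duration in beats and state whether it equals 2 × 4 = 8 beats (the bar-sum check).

1) 0.0ms=0b +303.03ms=1b
2) 303.03ms=1b +303.03ms=1b
3) 606.061ms=2b +1818.182ms=6b
Σ=8b of 8 (198bpm 4/4) — PASS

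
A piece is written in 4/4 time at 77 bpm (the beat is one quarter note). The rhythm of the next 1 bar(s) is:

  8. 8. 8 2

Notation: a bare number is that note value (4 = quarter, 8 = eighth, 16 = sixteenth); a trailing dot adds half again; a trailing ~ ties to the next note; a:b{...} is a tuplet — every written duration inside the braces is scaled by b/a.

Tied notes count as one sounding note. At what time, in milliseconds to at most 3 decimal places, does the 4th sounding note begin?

note 4 onset = 2b = 1558.442ms

1. 0.0ms @ 0 + 584.416ms (3/4)
2. 584.416ms @ 3/4 + 584.416ms (3/4)
3. 1168.831ms @ 3/2 + 389.61ms (1/2)
4. 1558.442ms @ 2 + 1558.442ms (2)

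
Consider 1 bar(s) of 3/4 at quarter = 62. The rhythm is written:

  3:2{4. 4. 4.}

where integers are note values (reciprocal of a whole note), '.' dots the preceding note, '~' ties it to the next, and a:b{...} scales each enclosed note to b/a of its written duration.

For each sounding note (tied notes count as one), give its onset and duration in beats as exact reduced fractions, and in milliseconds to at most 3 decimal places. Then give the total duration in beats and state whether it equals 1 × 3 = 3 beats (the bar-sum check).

1) 0.0ms=0b +967.742ms=1b
2) 967.742ms=1b +967.742ms=1b
3) 1935.484ms=2b +967.742ms=1b
Σ=3b of 3 (62bpm 3/4) — PASS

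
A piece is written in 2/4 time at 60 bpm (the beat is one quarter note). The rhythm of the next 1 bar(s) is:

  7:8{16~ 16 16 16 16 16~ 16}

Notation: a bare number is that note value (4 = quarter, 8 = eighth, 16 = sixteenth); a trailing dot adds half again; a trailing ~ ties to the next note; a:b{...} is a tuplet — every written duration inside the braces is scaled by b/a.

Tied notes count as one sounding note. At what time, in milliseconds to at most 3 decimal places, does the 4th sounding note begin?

note 4 onset = 8/7b = 1142.857ms

1. 0.0ms @ 0 + 571.429ms (4/7)
2. 571.429ms @ 4/7 + 285.714ms (2/7)
3. 857.143ms @ 6/7 + 285.714ms (2/7)
4. 1142.857ms @ 8/7 + 285.714ms (2/7)
5. 1428.571ms @ 10/7 + 571.429ms (4/7)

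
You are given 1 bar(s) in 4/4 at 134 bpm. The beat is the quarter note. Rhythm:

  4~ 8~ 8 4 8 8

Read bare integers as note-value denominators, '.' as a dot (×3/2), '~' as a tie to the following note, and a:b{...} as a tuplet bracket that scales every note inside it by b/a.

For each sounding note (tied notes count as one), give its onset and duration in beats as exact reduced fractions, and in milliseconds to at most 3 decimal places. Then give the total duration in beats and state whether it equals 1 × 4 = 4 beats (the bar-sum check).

1) 0.0ms=0b +895.522ms=2b
2) 895.522ms=2b +447.761ms=1b
3) 1343.284ms=3b +223.881ms=1/2b
4) 1567.164ms=7/2b +223.881ms=1/2b
Σ=4b of 4 (134bpm 4/4) — PASS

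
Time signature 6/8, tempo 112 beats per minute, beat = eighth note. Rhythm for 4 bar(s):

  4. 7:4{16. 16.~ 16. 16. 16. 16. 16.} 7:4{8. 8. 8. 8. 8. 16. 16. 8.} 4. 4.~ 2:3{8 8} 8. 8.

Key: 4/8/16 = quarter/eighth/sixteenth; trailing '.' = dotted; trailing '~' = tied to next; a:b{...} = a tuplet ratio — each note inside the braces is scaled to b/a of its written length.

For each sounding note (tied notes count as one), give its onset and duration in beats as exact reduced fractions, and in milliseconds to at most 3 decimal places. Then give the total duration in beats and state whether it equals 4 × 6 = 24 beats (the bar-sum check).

1) 0.0ms=0b +1607.143ms=3b
2) 1607.143ms=3b +229.592ms=3/7b
3) 1836.735ms=24/7b +459.184ms=6/7b
4) 2295.918ms=30/7b +229.592ms=3/7b
5) 2525.51ms=33/7b +229.592ms=3/7b
6) 2755.102ms=36/7b +229.592ms=3/7b
7) 2984.694ms=39/7b +229.592ms=3/7b
8) 3214.286ms=6b +459.184ms=6/7b
9) 3673.469ms=48/7b +459.184ms=6/7b
10) 4132.653ms=54/7b +459.184ms=6/7b
11) 4591.837ms=60/7b +459.184ms=6/7b
12) 5051.02ms=66/7b +459.184ms=6/7b
13) 5510.204ms=72/7b +229.592ms=3/7b
14) 5739.796ms=75/7b +229.592ms=3/7b
15) 5969.388ms=78/7b +459.184ms=6/7b
16) 6428.571ms=12b +1607.143ms=3b
17) 8035.714ms=15b +2410.714ms=9/2b
18) 10446.429ms=39/2b +803.571ms=3/2b
19) 11250.0ms=21b +803.571ms=3/2b
20) 12053.571ms=45/2b +803.571ms=3/2b
Σ=24b of 24 (112bpm 6/8) — PASS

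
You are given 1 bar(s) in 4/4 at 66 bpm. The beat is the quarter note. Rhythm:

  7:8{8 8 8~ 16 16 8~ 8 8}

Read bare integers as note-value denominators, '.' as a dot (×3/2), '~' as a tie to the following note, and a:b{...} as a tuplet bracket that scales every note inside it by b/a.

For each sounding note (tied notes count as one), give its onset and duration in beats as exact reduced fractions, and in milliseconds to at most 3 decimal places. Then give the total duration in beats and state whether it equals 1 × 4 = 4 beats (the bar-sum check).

1) 0.0ms=0b +519.481ms=4/7b
2) 519.481ms=4/7b +519.481ms=4/7b
3) 1038.961ms=8/7b +779.221ms=6/7b
4) 1818.182ms=2b +259.74ms=2/7b
5) 2077.922ms=16/7b +1038.961ms=8/7b
6) 3116.883ms=24/7b +519.481ms=4/7b
Σ=4b of 4 (66bpm 4/4) — PASS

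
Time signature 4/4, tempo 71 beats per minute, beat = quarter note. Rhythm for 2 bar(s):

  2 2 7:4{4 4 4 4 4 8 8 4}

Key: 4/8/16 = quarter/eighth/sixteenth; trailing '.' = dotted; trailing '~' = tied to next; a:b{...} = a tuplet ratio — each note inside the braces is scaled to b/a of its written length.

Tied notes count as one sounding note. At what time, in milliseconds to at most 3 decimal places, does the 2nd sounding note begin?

1. 0.0ms @ 0 + 1690.141ms (2)
2. 1690.141ms @ 2 + 1690.141ms (2)
3. 3380.282ms @ 4 + 482.897ms (4/7)
4. 3863.179ms @ 32/7 + 482.897ms (4/7)
5. 4346.076ms @ 36/7 + 482.897ms (4/7)
6. 4828.974ms @ 40/7 + 482.897ms (4/7)
7. 5311.871ms @ 44/7 + 482.897ms (4/7)
8. 5794.769ms @ 48/7 + 241.449ms (2/7)
9. 6036.217ms @ 50/7 + 241.449ms (2/7)
10. 6277.666ms @ 52/7 + 482.897ms (4/7)

note 2 onset = 2b = 1690.141ms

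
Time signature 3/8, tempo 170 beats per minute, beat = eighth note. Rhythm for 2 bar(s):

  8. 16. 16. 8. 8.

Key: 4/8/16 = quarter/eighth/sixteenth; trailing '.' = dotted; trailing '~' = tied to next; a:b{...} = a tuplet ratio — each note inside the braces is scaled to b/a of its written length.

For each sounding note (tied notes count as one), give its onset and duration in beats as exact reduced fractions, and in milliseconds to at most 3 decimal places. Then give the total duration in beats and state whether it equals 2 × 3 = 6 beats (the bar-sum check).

1) 0.0ms=0b +529.412ms=3/2b
2) 529.412ms=3/2b +264.706ms=3/4b
3) 794.118ms=9/4b +264.706ms=3/4b
4) 1058.824ms=3b +529.412ms=3/2b
5) 1588.235ms=9/2b +529.412ms=3/2b
Σ=6b of 6 (170bpm 3/8) — PASS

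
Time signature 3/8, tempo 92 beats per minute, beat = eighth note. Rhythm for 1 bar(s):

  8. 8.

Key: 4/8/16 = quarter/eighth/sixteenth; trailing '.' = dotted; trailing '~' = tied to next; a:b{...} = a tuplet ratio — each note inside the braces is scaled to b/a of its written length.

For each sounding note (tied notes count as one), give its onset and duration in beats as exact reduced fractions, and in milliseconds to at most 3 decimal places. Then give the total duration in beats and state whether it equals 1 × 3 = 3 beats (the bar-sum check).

1) 0.0ms=0b +978.261ms=3/2b
2) 978.261ms=3/2b +978.261ms=3/2b
Σ=3b of 3 (92bpm 3/8) — PASS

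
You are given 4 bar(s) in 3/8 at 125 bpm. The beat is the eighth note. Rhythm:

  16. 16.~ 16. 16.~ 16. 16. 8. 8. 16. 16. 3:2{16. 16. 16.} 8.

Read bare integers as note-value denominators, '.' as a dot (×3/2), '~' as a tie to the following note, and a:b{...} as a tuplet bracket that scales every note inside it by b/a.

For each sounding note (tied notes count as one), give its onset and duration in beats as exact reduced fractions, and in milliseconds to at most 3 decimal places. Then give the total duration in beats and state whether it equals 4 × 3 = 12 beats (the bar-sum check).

1) 0.0ms=0b +360.0ms=3/4b
2) 360.0ms=3/4b +720.0ms=3/2b
3) 1080.0ms=9/4b +720.0ms=3/2b
4) 1800.0ms=15/4b +360.0ms=3/4b
5) 2160.0ms=9/2b +720.0ms=3/2b
6) 2880.0ms=6b +720.0ms=3/2b
7) 3600.0ms=15/2b +360.0ms=3/4b
8) 3960.0ms=33/4b +360.0ms=3/4b
9) 4320.0ms=9b +240.0ms=1/2b
10) 4560.0ms=19/2b +240.0ms=1/2b
11) 4800.0ms=10b +240.0ms=1/2b
12) 5040.0ms=21/2b +720.0ms=3/2b
Σ=12b of 12 (125bpm 3/8) — PASS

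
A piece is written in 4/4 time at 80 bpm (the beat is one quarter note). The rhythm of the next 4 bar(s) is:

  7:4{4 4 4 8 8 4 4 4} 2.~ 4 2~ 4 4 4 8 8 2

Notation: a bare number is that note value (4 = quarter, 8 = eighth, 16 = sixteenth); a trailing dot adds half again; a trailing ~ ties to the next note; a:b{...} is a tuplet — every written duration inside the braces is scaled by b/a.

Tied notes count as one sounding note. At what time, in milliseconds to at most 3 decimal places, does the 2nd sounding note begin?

1. 0.0ms @ 0 + 428.571ms (4/7)
2. 428.571ms @ 4/7 + 428.571ms (4/7)
3. 857.143ms @ 8/7 + 428.571ms (4/7)
4. 1285.714ms @ 12/7 + 214.286ms (2/7)
5. 1500.0ms @ 2 + 214.286ms (2/7)
6. 1714.286ms @ 16/7 + 428.571ms (4/7)
7. 2142.857ms @ 20/7 + 428.571ms (4/7)
8. 2571.429ms @ 24/7 + 428.571ms (4/7)
9. 3000.0ms @ 4 + 3000.0ms (4)
10. 6000.0ms @ 8 + 2250.0ms (3)
11. 8250.0ms @ 11 + 750.0ms (1)
12. 9000.0ms @ 12 + 750.0ms (1)
13. 9750.0ms @ 13 + 375.0ms (1/2)
14. 10125.0ms @ 27/2 + 375.0ms (1/2)
15. 10500.0ms @ 14 + 1500.0ms (2)

note 2 onset = 4/7b = 428.571ms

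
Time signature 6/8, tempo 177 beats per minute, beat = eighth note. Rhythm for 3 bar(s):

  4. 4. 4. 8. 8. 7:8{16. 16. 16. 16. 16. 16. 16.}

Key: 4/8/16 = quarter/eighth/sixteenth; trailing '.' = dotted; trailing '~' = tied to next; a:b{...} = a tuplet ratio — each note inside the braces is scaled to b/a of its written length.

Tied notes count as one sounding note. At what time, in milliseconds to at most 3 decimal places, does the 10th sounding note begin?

note 10 onset = 108/7b = 5230.024ms

1. 0.0ms @ 0 + 1016.949ms (3)
2. 1016.949ms @ 3 + 1016.949ms (3)
3. 2033.898ms @ 6 + 1016.949ms (3)
4. 3050.847ms @ 9 + 508.475ms (3/2)
5. 3559.322ms @ 21/2 + 508.475ms (3/2)
6. 4067.797ms @ 12 + 290.557ms (6/7)
7. 4358.354ms @ 90/7 + 290.557ms (6/7)
8. 4648.91ms @ 96/7 + 290.557ms (6/7)
9. 4939.467ms @ 102/7 + 290.557ms (6/7)
10. 5230.024ms @ 108/7 + 290.557ms (6/7)
11. 5520.581ms @ 114/7 + 290.557ms (6/7)
12. 5811.138ms @ 120/7 + 290.557ms (6/7)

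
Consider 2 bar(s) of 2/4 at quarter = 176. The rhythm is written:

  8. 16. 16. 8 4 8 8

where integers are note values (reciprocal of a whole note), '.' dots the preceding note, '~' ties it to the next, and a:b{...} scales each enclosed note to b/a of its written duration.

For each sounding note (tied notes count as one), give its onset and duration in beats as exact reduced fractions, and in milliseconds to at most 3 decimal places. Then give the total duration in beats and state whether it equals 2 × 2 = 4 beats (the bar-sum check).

1) 0.0ms=0b +255.682ms=3/4b
2) 255.682ms=3/4b +127.841ms=3/8b
3) 383.523ms=9/8b +127.841ms=3/8b
4) 511.364ms=3/2b +170.455ms=1/2b
5) 681.818ms=2b +340.909ms=1b
6) 1022.727ms=3b +170.455ms=1/2b
7) 1193.182ms=7/2b +170.455ms=1/2b
Σ=4b of 4 (176bpm 2/4) — PASS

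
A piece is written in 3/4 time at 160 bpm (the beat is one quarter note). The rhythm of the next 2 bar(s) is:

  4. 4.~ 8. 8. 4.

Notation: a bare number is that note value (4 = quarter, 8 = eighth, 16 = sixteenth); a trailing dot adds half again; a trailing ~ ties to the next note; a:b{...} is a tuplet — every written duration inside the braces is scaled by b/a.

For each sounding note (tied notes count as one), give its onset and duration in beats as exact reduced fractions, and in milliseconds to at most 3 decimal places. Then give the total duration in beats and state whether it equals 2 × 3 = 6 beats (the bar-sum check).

1) 0.0ms=0b +562.5ms=3/2b
2) 562.5ms=3/2b +843.75ms=9/4b
3) 1406.25ms=15/4b +281.25ms=3/4b
4) 1687.5ms=9/2b +562.5ms=3/2b
Σ=6b of 6 (160bpm 3/4) — PASS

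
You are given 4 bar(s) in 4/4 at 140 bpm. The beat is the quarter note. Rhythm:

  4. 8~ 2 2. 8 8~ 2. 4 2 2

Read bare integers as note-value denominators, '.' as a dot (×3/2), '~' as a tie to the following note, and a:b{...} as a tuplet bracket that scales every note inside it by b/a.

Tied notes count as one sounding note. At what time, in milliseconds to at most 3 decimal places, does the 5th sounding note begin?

note 5 onset = 15/2b = 3214.286ms

1. 0.0ms @ 0 + 642.857ms (3/2)
2. 642.857ms @ 3/2 + 1071.429ms (5/2)
3. 1714.286ms @ 4 + 1285.714ms (3)
4. 3000.0ms @ 7 + 214.286ms (1/2)
5. 3214.286ms @ 15/2 + 1500.0ms (7/2)
6. 4714.286ms @ 11 + 428.571ms (1)
7. 5142.857ms @ 12 + 857.143ms (2)
8. 6000.0ms @ 14 + 857.143ms (2)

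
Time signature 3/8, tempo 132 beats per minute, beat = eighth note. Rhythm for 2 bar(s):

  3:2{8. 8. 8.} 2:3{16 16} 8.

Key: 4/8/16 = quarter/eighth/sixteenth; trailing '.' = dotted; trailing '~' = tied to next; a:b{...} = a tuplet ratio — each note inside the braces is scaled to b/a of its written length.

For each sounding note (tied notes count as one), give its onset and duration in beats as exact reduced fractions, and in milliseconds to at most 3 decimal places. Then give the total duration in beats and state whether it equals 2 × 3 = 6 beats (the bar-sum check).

1) 0.0ms=0b +454.545ms=1b
2) 454.545ms=1b +454.545ms=1b
3) 909.091ms=2b +454.545ms=1b
4) 1363.636ms=3b +340.909ms=3/4b
5) 1704.545ms=15/4b +340.909ms=3/4b
6) 2045.455ms=9/2b +681.818ms=3/2b
Σ=6b of 6 (132bpm 3/8) — PASS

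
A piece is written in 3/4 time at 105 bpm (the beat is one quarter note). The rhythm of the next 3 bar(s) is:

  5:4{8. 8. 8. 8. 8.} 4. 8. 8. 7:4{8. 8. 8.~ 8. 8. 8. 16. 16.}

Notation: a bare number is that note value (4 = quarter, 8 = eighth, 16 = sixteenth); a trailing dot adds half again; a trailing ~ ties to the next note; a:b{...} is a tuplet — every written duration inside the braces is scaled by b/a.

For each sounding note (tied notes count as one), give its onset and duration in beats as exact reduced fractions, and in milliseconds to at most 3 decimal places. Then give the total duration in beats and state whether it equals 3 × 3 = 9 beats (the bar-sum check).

1) 0.0ms=0b +342.857ms=3/5b
2) 342.857ms=3/5b +342.857ms=3/5b
3) 685.714ms=6/5b +342.857ms=3/5b
4) 1028.571ms=9/5b +342.857ms=3/5b
5) 1371.429ms=12/5b +342.857ms=3/5b
6) 1714.286ms=3b +857.143ms=3/2b
7) 2571.429ms=9/2b +428.571ms=3/4b
8) 3000.0ms=21/4b +428.571ms=3/4b
9) 3428.571ms=6b +244.898ms=3/7b
10) 3673.469ms=45/7b +244.898ms=3/7b
11) 3918.367ms=48/7b +489.796ms=6/7b
12) 4408.163ms=54/7b +244.898ms=3/7b
13) 4653.061ms=57/7b +244.898ms=3/7b
14) 4897.959ms=60/7b +122.449ms=3/14b
15) 5020.408ms=123/14b +122.449ms=3/14b
Σ=9b of 9 (105bpm 3/4) — PASS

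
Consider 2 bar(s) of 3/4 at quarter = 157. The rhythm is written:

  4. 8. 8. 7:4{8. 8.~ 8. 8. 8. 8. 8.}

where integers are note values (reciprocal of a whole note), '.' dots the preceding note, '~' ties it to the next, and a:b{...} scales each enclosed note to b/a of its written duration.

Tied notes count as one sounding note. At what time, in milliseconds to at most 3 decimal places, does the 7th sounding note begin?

note 7 onset = 33/7b = 1801.638ms

1. 0.0ms @ 0 + 573.248ms (3/2)
2. 573.248ms @ 3/2 + 286.624ms (3/4)
3. 859.873ms @ 9/4 + 286.624ms (3/4)
4. 1146.497ms @ 3 + 163.785ms (3/7)
5. 1310.282ms @ 24/7 + 327.571ms (6/7)
6. 1637.853ms @ 30/7 + 163.785ms (3/7)
7. 1801.638ms @ 33/7 + 163.785ms (3/7)
8. 1965.423ms @ 36/7 + 163.785ms (3/7)
9. 2129.208ms @ 39/7 + 163.785ms (3/7)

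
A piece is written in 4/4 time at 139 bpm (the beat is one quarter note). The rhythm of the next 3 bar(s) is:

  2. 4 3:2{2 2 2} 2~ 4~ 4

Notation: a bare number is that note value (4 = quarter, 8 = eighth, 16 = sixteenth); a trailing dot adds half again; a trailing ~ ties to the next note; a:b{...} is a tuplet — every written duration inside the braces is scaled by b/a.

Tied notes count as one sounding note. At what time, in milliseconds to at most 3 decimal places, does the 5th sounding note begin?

1. 0.0ms @ 0 + 1294.964ms (3)
2. 1294.964ms @ 3 + 431.655ms (1)
3. 1726.619ms @ 4 + 575.54ms (4/3)
4. 2302.158ms @ 16/3 + 575.54ms (4/3)
5. 2877.698ms @ 20/3 + 575.54ms (4/3)
6. 3453.237ms @ 8 + 1726.619ms (4)

note 5 onset = 20/3b = 2877.698ms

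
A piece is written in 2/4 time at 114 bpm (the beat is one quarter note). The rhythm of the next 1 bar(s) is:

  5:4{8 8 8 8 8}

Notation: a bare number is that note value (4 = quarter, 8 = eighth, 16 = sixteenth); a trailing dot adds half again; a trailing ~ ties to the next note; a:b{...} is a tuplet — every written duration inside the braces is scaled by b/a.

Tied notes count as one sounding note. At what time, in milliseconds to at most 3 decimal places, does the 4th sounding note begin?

note 4 onset = 6/5b = 631.579ms

1. 0.0ms @ 0 + 210.526ms (2/5)
2. 210.526ms @ 2/5 + 210.526ms (2/5)
3. 421.053ms @ 4/5 + 210.526ms (2/5)
4. 631.579ms @ 6/5 + 210.526ms (2/5)
5. 842.105ms @ 8/5 + 210.526ms (2/5)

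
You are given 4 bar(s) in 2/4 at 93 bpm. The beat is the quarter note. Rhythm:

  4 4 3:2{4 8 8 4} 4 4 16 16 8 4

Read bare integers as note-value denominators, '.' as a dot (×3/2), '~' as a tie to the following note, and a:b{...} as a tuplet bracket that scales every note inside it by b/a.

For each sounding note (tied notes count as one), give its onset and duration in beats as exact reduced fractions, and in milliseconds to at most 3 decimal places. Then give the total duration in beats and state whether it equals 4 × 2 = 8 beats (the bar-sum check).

1) 0.0ms=0b +645.161ms=1b
2) 645.161ms=1b +645.161ms=1b
3) 1290.323ms=2b +430.108ms=2/3b
4) 1720.43ms=8/3b +215.054ms=1/3b
5) 1935.484ms=3b +215.054ms=1/3b
6) 2150.538ms=10/3b +430.108ms=2/3b
7) 2580.645ms=4b +645.161ms=1b
8) 3225.806ms=5b +645.161ms=1b
9) 3870.968ms=6b +161.29ms=1/4b
10) 4032.258ms=25/4b +161.29ms=1/4b
11) 4193.548ms=13/2b +322.581ms=1/2b
12) 4516.129ms=7b +645.161ms=1b
Σ=8b of 8 (93bpm 2/4) — PASS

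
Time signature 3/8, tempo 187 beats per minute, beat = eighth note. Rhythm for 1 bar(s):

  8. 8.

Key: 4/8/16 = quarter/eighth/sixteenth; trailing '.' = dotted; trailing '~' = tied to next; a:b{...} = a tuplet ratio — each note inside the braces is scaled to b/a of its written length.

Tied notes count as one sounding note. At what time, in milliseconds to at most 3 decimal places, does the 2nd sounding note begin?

note 2 onset = 3/2b = 481.283ms

1. 0.0ms @ 0 + 481.283ms (3/2)
2. 481.283ms @ 3/2 + 481.283ms (3/2)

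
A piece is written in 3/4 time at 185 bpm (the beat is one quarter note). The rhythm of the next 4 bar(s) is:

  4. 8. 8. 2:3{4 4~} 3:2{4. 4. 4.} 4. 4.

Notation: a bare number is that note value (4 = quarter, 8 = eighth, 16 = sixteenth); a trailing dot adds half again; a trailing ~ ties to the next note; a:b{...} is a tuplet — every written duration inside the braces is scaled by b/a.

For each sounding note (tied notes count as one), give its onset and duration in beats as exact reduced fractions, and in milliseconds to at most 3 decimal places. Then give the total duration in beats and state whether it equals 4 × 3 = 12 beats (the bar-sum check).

1) 0.0ms=0b +486.486ms=3/2b
2) 486.486ms=3/2b +243.243ms=3/4b
3) 729.73ms=9/4b +243.243ms=3/4b
4) 972.973ms=3b +486.486ms=3/2b
5) 1459.459ms=9/2b +810.811ms=5/2b
6) 2270.27ms=7b +324.324ms=1b
7) 2594.595ms=8b +324.324ms=1b
8) 2918.919ms=9b +486.486ms=3/2b
9) 3405.405ms=21/2b +486.486ms=3/2b
Σ=12b of 12 (185bpm 3/4) — PASS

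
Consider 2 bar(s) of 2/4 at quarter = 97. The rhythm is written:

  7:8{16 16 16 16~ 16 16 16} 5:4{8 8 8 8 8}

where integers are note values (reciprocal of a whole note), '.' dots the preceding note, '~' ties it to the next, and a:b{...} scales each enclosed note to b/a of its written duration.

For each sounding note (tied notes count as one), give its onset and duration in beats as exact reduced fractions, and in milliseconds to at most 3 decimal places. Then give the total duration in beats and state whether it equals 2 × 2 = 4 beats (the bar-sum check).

1) 0.0ms=0b +176.73ms=2/7b
2) 176.73ms=2/7b +176.73ms=2/7b
3) 353.461ms=4/7b +176.73ms=2/7b
4) 530.191ms=6/7b +353.461ms=4/7b
5) 883.652ms=10/7b +176.73ms=2/7b
6) 1060.383ms=12/7b +176.73ms=2/7b
7) 1237.113ms=2b +247.423ms=2/5b
8) 1484.536ms=12/5b +247.423ms=2/5b
9) 1731.959ms=14/5b +247.423ms=2/5b
10) 1979.381ms=16/5b +247.423ms=2/5b
11) 2226.804ms=18/5b +247.423ms=2/5b
Σ=4b of 4 (97bpm 2/4) — PASS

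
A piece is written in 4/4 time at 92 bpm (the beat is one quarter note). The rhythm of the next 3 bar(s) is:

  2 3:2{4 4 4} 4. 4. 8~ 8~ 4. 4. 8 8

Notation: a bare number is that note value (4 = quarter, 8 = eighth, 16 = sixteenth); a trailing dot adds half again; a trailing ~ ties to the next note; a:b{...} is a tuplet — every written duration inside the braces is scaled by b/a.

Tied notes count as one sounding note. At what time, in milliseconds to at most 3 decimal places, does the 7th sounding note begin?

1. 0.0ms @ 0 + 1304.348ms (2)
2. 1304.348ms @ 2 + 434.783ms (2/3)
3. 1739.13ms @ 8/3 + 434.783ms (2/3)
4. 2173.913ms @ 10/3 + 434.783ms (2/3)
5. 2608.696ms @ 4 + 978.261ms (3/2)
6. 3586.957ms @ 11/2 + 978.261ms (3/2)
7. 4565.217ms @ 7 + 1630.435ms (5/2)
8. 6195.652ms @ 19/2 + 978.261ms (3/2)
9. 7173.913ms @ 11 + 326.087ms (1/2)
10. 7500.0ms @ 23/2 + 326.087ms (1/2)

note 7 onset = 7b = 4565.217ms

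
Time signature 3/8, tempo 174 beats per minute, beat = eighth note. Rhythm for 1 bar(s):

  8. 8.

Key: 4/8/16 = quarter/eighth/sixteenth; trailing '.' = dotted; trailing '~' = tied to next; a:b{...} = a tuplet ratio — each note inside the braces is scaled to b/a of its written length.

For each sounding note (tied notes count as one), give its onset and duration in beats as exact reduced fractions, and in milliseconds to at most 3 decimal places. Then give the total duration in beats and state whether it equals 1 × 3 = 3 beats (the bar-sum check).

1) 0.0ms=0b +517.241ms=3/2b
2) 517.241ms=3/2b +517.241ms=3/2b
Σ=3b of 3 (174bpm 3/8) — PASS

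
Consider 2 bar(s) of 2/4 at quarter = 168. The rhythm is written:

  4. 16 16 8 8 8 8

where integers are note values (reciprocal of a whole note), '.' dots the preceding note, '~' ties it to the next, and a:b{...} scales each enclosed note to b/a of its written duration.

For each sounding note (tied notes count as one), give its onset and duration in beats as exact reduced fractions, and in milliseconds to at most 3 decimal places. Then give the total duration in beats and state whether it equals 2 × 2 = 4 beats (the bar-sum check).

1) 0.0ms=0b +535.714ms=3/2b
2) 535.714ms=3/2b +89.286ms=1/4b
3) 625.0ms=7/4b +89.286ms=1/4b
4) 714.286ms=2b +178.571ms=1/2b
5) 892.857ms=5/2b +178.571ms=1/2b
6) 1071.429ms=3b +178.571ms=1/2b
7) 1250.0ms=7/2b +178.571ms=1/2b
Σ=4b of 4 (168bpm 2/4) — PASS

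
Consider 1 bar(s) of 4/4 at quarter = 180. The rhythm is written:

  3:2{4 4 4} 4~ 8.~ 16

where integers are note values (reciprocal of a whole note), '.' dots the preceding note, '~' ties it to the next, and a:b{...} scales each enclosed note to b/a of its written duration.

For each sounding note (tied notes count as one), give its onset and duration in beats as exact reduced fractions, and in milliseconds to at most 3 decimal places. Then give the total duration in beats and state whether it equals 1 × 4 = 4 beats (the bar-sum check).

1) 0.0ms=0b +222.222ms=2/3b
2) 222.222ms=2/3b +222.222ms=2/3b
3) 444.444ms=4/3b +222.222ms=2/3b
4) 666.667ms=2b +666.667ms=2b
Σ=4b of 4 (180bpm 4/4) — PASS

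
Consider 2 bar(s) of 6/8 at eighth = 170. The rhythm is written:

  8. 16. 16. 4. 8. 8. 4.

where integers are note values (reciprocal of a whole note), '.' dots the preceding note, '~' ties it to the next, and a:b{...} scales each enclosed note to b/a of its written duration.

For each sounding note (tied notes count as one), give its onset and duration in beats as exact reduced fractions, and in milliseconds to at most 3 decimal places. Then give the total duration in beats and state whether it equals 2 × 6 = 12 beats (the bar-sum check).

1) 0.0ms=0b +529.412ms=3/2b
2) 529.412ms=3/2b +264.706ms=3/4b
3) 794.118ms=9/4b +264.706ms=3/4b
4) 1058.824ms=3b +1058.824ms=3b
5) 2117.647ms=6b +529.412ms=3/2b
6) 2647.059ms=15/2b +529.412ms=3/2b
7) 3176.471ms=9b +1058.824ms=3b
Σ=12b of 12 (170bpm 6/8) — PASS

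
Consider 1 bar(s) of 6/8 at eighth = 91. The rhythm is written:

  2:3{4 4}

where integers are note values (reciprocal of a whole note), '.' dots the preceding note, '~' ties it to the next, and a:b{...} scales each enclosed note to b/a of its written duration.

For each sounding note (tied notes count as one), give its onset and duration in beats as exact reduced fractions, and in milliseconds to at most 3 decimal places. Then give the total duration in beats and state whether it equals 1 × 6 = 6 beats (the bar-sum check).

1) 0.0ms=0b +1978.022ms=3b
2) 1978.022ms=3b +1978.022ms=3b
Σ=6b of 6 (91bpm 6/8) — PASS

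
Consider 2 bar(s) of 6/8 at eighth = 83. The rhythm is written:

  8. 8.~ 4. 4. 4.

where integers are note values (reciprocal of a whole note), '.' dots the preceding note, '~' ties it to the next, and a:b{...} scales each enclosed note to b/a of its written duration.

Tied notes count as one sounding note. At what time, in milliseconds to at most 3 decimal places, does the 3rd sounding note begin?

note 3 onset = 6b = 4337.349ms

1. 0.0ms @ 0 + 1084.337ms (3/2)
2. 1084.337ms @ 3/2 + 3253.012ms (9/2)
3. 4337.349ms @ 6 + 2168.675ms (3)
4. 6506.024ms @ 9 + 2168.675ms (3)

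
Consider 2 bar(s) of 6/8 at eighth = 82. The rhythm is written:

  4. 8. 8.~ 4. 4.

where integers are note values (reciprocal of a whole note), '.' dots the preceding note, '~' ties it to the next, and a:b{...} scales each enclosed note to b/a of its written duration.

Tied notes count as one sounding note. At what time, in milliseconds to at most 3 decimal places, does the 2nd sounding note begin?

note 2 onset = 3b = 2195.122ms

1. 0.0ms @ 0 + 2195.122ms (3)
2. 2195.122ms @ 3 + 1097.561ms (3/2)
3. 3292.683ms @ 9/2 + 3292.683ms (9/2)
4. 6585.366ms @ 9 + 2195.122ms (3)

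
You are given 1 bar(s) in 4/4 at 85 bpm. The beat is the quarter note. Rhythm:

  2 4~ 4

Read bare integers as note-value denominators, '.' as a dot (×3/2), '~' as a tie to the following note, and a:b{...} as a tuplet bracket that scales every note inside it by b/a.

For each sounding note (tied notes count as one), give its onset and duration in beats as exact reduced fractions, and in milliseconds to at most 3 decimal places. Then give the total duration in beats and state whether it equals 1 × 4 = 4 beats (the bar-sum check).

1) 0.0ms=0b +1411.765ms=2b
2) 1411.765ms=2b +1411.765ms=2b
Σ=4b of 4 (85bpm 4/4) — PASS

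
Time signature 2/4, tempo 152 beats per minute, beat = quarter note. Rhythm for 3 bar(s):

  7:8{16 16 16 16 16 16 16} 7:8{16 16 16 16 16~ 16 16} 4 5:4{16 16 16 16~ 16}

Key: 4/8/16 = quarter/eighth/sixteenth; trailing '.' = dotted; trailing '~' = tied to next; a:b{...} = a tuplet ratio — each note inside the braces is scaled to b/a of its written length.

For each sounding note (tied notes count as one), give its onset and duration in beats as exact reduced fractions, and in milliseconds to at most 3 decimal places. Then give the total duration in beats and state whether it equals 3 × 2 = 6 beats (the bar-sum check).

1) 0.0ms=0b +112.782ms=2/7b
2) 112.782ms=2/7b +112.782ms=2/7b
3) 225.564ms=4/7b +112.782ms=2/7b
4) 338.346ms=6/7b +112.782ms=2/7b
5) 451.128ms=8/7b +112.782ms=2/7b
6) 563.91ms=10/7b +112.782ms=2/7b
7) 676.692ms=12/7b +112.782ms=2/7b
8) 789.474ms=2b +112.782ms=2/7b
9) 902.256ms=16/7b +112.782ms=2/7b
10) 1015.038ms=18/7b +112.782ms=2/7b
11) 1127.82ms=20/7b +112.782ms=2/7b
12) 1240.602ms=22/7b +225.564ms=4/7b
13) 1466.165ms=26/7b +112.782ms=2/7b
14) 1578.947ms=4b +394.737ms=1b
15) 1973.684ms=5b +78.947ms=1/5b
16) 2052.632ms=26/5b +78.947ms=1/5b
17) 2131.579ms=27/5b +78.947ms=1/5b
18) 2210.526ms=28/5b +157.895ms=2/5b
Σ=6b of 6 (152bpm 2/4) — PASS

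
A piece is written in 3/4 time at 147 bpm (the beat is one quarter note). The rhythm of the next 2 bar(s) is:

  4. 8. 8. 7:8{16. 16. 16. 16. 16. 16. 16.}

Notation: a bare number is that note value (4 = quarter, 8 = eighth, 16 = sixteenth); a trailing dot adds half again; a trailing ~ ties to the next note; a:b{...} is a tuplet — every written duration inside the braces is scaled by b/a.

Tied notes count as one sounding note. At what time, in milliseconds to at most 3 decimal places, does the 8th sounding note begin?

1. 0.0ms @ 0 + 612.245ms (3/2)
2. 612.245ms @ 3/2 + 306.122ms (3/4)
3. 918.367ms @ 9/4 + 306.122ms (3/4)
4. 1224.49ms @ 3 + 174.927ms (3/7)
5. 1399.417ms @ 24/7 + 174.927ms (3/7)
6. 1574.344ms @ 27/7 + 174.927ms (3/7)
7. 1749.271ms @ 30/7 + 174.927ms (3/7)
8. 1924.198ms @ 33/7 + 174.927ms (3/7)
9. 2099.125ms @ 36/7 + 174.927ms (3/7)
10. 2274.052ms @ 39/7 + 174.927ms (3/7)

note 8 onset = 33/7b = 1924.198ms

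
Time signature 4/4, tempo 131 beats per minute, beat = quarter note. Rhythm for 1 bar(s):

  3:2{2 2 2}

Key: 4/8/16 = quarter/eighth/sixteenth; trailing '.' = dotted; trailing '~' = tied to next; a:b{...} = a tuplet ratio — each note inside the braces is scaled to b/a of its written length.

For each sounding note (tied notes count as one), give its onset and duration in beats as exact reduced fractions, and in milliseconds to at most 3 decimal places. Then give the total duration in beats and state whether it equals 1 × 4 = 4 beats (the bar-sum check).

1) 0.0ms=0b +610.687ms=4/3b
2) 610.687ms=4/3b +610.687ms=4/3b
3) 1221.374ms=8/3b +610.687ms=4/3b
Σ=4b of 4 (131bpm 4/4) — PASS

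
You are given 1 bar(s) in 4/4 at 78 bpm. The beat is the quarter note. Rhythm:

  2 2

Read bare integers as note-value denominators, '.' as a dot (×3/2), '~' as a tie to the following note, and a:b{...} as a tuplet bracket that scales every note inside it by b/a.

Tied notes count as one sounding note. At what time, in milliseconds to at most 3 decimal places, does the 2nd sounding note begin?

1. 0.0ms @ 0 + 1538.462ms (2)
2. 1538.462ms @ 2 + 1538.462ms (2)

note 2 onset = 2b = 1538.462ms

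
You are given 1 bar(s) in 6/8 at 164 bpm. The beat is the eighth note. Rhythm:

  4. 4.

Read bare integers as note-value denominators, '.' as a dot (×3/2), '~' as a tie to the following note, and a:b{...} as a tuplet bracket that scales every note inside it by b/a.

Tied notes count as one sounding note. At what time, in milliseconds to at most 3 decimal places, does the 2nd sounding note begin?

note 2 onset = 3b = 1097.561ms

1. 0.0ms @ 0 + 1097.561ms (3)
2. 1097.561ms @ 3 + 1097.561ms (3)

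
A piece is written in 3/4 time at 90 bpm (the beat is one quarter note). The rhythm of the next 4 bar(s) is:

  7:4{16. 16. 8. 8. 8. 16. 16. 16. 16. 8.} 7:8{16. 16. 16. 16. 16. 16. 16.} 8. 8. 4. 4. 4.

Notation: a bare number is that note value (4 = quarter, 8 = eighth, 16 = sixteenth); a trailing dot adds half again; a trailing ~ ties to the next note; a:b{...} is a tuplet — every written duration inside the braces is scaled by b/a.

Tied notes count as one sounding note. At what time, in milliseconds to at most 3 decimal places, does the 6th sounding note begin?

1. 0.0ms @ 0 + 142.857ms (3/14)
2. 142.857ms @ 3/14 + 142.857ms (3/14)
3. 285.714ms @ 3/7 + 285.714ms (3/7)
4. 571.429ms @ 6/7 + 285.714ms (3/7)
5. 857.143ms @ 9/7 + 285.714ms (3/7)
6. 1142.857ms @ 12/7 + 142.857ms (3/14)
7. 1285.714ms @ 27/14 + 142.857ms (3/14)
8. 1428.571ms @ 15/7 + 142.857ms (3/14)
9. 1571.429ms @ 33/14 + 142.857ms (3/14)
10. 1714.286ms @ 18/7 + 285.714ms (3/7)
11. 2000.0ms @ 3 + 285.714ms (3/7)
12. 2285.714ms @ 24/7 + 285.714ms (3/7)
13. 2571.429ms @ 27/7 + 285.714ms (3/7)
14. 2857.143ms @ 30/7 + 285.714ms (3/7)
15. 3142.857ms @ 33/7 + 285.714ms (3/7)
16. 3428.571ms @ 36/7 + 285.714ms (3/7)
17. 3714.286ms @ 39/7 + 285.714ms (3/7)
18. 4000.0ms @ 6 + 500.0ms (3/4)
19. 4500.0ms @ 27/4 + 500.0ms (3/4)
20. 5000.0ms @ 15/2 + 1000.0ms (3/2)
21. 6000.0ms @ 9 + 1000.0ms (3/2)
22. 7000.0ms @ 21/2 + 1000.0ms (3/2)

note 6 onset = 12/7b = 1142.857ms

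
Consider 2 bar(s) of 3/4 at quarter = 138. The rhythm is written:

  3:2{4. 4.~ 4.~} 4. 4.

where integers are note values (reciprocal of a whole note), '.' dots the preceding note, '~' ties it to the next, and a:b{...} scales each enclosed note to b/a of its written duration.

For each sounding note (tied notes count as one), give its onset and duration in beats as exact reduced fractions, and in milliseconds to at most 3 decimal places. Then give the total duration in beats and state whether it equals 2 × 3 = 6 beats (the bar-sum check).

1) 0.0ms=0b +434.783ms=1b
2) 434.783ms=1b +1521.739ms=7/2b
3) 1956.522ms=9/2b +652.174ms=3/2b
Σ=6b of 6 (138bpm 3/4) — PASS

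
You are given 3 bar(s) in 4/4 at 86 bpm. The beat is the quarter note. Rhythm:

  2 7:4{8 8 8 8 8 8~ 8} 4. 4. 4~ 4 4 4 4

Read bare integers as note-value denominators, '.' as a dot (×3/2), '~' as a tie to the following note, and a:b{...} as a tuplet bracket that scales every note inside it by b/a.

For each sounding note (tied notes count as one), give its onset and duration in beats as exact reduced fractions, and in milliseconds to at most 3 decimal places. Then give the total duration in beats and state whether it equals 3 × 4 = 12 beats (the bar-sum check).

1) 0.0ms=0b +1395.349ms=2b
2) 1395.349ms=2b +199.336ms=2/7b
3) 1594.684ms=16/7b +199.336ms=2/7b
4) 1794.02ms=18/7b +199.336ms=2/7b
5) 1993.355ms=20/7b +199.336ms=2/7b
6) 2192.691ms=22/7b +199.336ms=2/7b
7) 2392.027ms=24/7b +398.671ms=4/7b
8) 2790.698ms=4b +1046.512ms=3/2b
9) 3837.209ms=11/2b +1046.512ms=3/2b
10) 4883.721ms=7b +1395.349ms=2b
11) 6279.07ms=9b +697.674ms=1b
12) 6976.744ms=10b +697.674ms=1b
13) 7674.419ms=11b +697.674ms=1b
Σ=12b of 12 (86bpm 4/4) — PASS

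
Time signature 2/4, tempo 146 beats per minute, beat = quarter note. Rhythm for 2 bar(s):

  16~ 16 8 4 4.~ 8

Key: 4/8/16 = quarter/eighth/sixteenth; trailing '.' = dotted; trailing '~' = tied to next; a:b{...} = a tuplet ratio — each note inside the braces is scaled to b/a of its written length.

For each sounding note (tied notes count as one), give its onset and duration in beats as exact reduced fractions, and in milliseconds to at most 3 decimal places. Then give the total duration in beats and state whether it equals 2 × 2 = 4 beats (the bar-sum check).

1) 0.0ms=0b +205.479ms=1/2b
2) 205.479ms=1/2b +205.479ms=1/2b
3) 410.959ms=1b +410.959ms=1b
4) 821.918ms=2b +821.918ms=2b
Σ=4b of 4 (146bpm 2/4) — PASS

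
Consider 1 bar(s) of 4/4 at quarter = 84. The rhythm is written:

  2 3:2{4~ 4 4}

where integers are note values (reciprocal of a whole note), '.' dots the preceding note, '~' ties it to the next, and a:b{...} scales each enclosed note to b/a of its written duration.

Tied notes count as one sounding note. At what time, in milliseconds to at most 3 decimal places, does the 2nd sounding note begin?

note 2 onset = 2b = 1428.571ms

1. 0.0ms @ 0 + 1428.571ms (2)
2. 1428.571ms @ 2 + 952.381ms (4/3)
3. 2380.952ms @ 10/3 + 476.19ms (2/3)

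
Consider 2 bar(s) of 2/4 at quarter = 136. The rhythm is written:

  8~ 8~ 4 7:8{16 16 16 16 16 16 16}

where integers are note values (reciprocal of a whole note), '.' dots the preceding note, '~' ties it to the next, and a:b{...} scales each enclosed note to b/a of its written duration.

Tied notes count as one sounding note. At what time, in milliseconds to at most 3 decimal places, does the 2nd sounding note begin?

note 2 onset = 2b = 882.353ms

1. 0.0ms @ 0 + 882.353ms (2)
2. 882.353ms @ 2 + 126.05ms (2/7)
3. 1008.403ms @ 16/7 + 126.05ms (2/7)
4. 1134.454ms @ 18/7 + 126.05ms (2/7)
5. 1260.504ms @ 20/7 + 126.05ms (2/7)
6. 1386.555ms @ 22/7 + 126.05ms (2/7)
7. 1512.605ms @ 24/7 + 126.05ms (2/7)
8. 1638.655ms @ 26/7 + 126.05ms (2/7)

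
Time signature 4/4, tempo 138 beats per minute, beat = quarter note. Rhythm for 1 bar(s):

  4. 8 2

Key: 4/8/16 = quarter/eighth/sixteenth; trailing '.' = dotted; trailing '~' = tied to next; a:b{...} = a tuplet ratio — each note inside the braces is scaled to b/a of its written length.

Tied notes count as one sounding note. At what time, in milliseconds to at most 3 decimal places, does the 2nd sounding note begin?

note 2 onset = 3/2b = 652.174ms

1. 0.0ms @ 0 + 652.174ms (3/2)
2. 652.174ms @ 3/2 + 217.391ms (1/2)
3. 869.565ms @ 2 + 869.565ms (2)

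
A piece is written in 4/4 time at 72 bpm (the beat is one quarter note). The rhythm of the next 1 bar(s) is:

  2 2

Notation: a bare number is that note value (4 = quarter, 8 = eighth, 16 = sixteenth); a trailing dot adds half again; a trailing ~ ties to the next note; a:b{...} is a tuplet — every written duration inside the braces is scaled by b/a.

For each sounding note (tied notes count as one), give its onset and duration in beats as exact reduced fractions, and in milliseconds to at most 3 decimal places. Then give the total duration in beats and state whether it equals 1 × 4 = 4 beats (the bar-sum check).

1) 0.0ms=0b +1666.667ms=2b
2) 1666.667ms=2b +1666.667ms=2b
Σ=4b of 4 (72bpm 4/4) — PASS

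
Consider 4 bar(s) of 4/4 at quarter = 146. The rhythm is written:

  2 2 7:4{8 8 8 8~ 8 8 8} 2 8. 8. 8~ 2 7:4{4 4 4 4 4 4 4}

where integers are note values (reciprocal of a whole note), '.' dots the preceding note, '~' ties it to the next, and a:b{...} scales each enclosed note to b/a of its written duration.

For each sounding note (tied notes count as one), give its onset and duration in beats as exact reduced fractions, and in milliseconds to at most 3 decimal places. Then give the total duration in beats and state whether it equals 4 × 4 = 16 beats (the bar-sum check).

1) 0.0ms=0b +821.918ms=2b
2) 821.918ms=2b +821.918ms=2b
3) 1643.836ms=4b +117.417ms=2/7b
4) 1761.252ms=30/7b +117.417ms=2/7b
5) 1878.669ms=32/7b +117.417ms=2/7b
6) 1996.086ms=34/7b +234.834ms=4/7b
7) 2230.92ms=38/7b +117.417ms=2/7b
8) 2348.337ms=40/7b +117.417ms=2/7b
9) 2465.753ms=6b +821.918ms=2b
10) 3287.671ms=8b +308.219ms=3/4b
11) 3595.89ms=35/4b +308.219ms=3/4b
12) 3904.11ms=19/2b +1027.397ms=5/2b
13) 4931.507ms=12b +234.834ms=4/7b
14) 5166.341ms=88/7b +234.834ms=4/7b
15) 5401.174ms=92/7b +234.834ms=4/7b
16) 5636.008ms=96/7b +234.834ms=4/7b
17) 5870.841ms=100/7b +234.834ms=4/7b
18) 6105.675ms=104/7b +234.834ms=4/7b
19) 6340.509ms=108/7b +234.834ms=4/7b
Σ=16b of 16 (146bpm 4/4) — PASS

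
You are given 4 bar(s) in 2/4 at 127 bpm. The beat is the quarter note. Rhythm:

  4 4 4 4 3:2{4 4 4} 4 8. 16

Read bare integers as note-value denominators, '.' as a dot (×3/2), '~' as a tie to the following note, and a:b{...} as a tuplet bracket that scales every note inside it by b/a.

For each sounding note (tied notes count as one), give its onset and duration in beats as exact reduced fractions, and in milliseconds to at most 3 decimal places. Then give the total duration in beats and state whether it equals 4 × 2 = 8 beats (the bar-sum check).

1) 0.0ms=0b +472.441ms=1b
2) 472.441ms=1b +472.441ms=1b
3) 944.882ms=2b +472.441ms=1b
4) 1417.323ms=3b +472.441ms=1b
5) 1889.764ms=4b +314.961ms=2/3b
6) 2204.724ms=14/3b +314.961ms=2/3b
7) 2519.685ms=16/3b +314.961ms=2/3b
8) 2834.646ms=6b +472.441ms=1b
9) 3307.087ms=7b +354.331ms=3/4b
10) 3661.417ms=31/4b +118.11ms=1/4b
Σ=8b of 8 (127bpm 2/4) — PASS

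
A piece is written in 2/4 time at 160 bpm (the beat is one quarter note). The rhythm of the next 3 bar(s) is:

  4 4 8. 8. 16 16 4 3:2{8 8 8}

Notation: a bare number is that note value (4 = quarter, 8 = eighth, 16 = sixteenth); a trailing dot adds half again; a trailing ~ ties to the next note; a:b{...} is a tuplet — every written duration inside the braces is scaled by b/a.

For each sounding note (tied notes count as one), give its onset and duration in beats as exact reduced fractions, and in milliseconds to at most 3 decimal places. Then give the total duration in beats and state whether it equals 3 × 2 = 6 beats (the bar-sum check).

1) 0.0ms=0b +375.0ms=1b
2) 375.0ms=1b +375.0ms=1b
3) 750.0ms=2b +281.25ms=3/4b
4) 1031.25ms=11/4b +281.25ms=3/4b
5) 1312.5ms=7/2b +93.75ms=1/4b
6) 1406.25ms=15/4b +93.75ms=1/4b
7) 1500.0ms=4b +375.0ms=1b
8) 1875.0ms=5b +125.0ms=1/3b
9) 2000.0ms=16/3b +125.0ms=1/3b
10) 2125.0ms=17/3b +125.0ms=1/3b
Σ=6b of 6 (160bpm 2/4) — PASS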